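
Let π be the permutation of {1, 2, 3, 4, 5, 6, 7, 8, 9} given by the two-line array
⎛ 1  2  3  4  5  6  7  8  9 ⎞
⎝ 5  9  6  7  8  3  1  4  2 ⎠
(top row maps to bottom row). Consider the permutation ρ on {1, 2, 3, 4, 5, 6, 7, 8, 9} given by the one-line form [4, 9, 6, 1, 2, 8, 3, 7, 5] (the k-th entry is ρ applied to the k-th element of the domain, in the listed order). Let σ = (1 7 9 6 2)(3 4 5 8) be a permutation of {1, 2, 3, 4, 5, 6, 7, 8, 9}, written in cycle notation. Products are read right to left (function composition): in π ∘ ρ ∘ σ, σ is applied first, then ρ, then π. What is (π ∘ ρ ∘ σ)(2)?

Chase 2: σ(2) = 1; ρ(1) = 4; π(4) = 7. Hence (π ∘ ρ ∘ σ)(2) = 7.

7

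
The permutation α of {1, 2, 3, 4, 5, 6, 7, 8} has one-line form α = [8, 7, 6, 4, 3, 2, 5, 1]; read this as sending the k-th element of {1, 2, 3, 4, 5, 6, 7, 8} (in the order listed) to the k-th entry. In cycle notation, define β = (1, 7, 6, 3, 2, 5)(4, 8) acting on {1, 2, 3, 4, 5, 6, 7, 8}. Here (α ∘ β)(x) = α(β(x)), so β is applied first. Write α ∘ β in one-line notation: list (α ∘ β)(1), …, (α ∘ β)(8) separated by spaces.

(α ∘ β)(x) = α(β(x)). Computing each image: α(β(1)) = α(7) = 5, α(β(2)) = α(5) = 3, α(β(3)) = α(2) = 7, α(β(4)) = α(8) = 1, α(β(5)) = α(1) = 8, α(β(6)) = α(3) = 6, α(β(7)) = α(6) = 2, α(β(8)) = α(4) = 4.
Hence α ∘ β = [5 3 7 1 8 6 2 4].

5 3 7 1 8 6 2 4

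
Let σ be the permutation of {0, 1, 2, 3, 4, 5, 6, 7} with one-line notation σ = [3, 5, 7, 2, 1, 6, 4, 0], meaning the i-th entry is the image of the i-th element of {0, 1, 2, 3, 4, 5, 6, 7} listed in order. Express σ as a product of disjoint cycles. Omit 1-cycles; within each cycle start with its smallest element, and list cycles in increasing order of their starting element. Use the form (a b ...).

(0 3 2 7)(1 5 6 4)

From 0: 0 → 3 → 2 → 7 → 0, closing the cycle (0 3 2 7).
Repeating from the next unused element and collecting all non-trivial cycles gives (0 3 2 7)(1 5 6 4).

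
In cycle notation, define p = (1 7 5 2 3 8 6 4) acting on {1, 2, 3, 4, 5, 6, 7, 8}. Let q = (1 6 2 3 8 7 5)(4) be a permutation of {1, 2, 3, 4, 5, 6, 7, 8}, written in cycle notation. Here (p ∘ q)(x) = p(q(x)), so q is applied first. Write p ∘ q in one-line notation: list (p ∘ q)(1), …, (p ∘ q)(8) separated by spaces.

4 8 6 1 7 3 2 5

(p ∘ q)(x) = p(q(x)). Computing each image: p(q(1)) = p(6) = 4, p(q(2)) = p(3) = 8, p(q(3)) = p(8) = 6, p(q(4)) = p(4) = 1, p(q(5)) = p(1) = 7, p(q(6)) = p(2) = 3, p(q(7)) = p(5) = 2, p(q(8)) = p(7) = 5.
Hence p ∘ q = [4 8 6 1 7 3 2 5].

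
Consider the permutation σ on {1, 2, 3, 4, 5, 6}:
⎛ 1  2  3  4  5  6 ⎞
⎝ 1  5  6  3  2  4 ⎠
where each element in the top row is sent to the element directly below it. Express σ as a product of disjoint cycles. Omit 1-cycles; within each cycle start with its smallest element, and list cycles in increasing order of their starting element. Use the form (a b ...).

(2 5)(3 6 4)

Start at 2 and follow images: 2 → 5 → 2, giving the cycle (2 5).
Continuing from each remaining unvisited element yields (2 5)(3 6 4).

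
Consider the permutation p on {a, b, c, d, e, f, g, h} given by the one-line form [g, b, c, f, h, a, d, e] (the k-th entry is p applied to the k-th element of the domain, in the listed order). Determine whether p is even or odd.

even

In disjoint-cycle form the cycle lengths are 4, 2, 1, 1.
A cycle of length ℓ contributes ℓ−1 transpositions, so p is a product of 3 + 1 = 4 transpositions — even.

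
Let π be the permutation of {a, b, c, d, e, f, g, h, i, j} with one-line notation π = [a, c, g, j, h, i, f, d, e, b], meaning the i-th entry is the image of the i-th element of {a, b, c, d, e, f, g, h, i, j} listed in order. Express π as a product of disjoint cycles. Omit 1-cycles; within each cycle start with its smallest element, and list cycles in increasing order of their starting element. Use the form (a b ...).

(b c g f i e h d j)

Iterating π from b gives b → c → g → f → i → e → h → d → j → b; that is the 9-cycle (b c g f i e h d j).
Repeating from the next unused element and collecting all non-trivial cycles gives (b c g f i e h d j).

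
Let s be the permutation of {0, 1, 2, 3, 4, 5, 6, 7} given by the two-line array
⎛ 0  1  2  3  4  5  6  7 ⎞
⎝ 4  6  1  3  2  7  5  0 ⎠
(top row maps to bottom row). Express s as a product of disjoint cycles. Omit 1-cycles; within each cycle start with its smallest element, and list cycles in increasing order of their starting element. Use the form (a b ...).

(0 4 2 1 6 5 7)

From 0: 0 → 4 → 2 → 1 → 6 → 5 → 7 → 0, closing the cycle (0 4 2 1 6 5 7).
Continuing from each remaining unvisited element yields (0 4 2 1 6 5 7).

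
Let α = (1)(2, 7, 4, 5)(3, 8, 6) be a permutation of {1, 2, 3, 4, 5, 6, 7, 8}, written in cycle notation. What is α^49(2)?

2 lies in the 4-cycle (2, 7, 4, 5).
Since the cycle has length 4, α^49 acts on it the same as α^1 (49 mod 4 = 1).
Stepping 1 place around the cycle: 2 → 7.

7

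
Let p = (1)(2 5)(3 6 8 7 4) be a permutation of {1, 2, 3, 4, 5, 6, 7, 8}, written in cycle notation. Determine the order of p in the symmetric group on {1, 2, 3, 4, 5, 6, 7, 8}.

The cycle type of p is (5, 2, 1).
The order is lcm(5, 2) = 10.

10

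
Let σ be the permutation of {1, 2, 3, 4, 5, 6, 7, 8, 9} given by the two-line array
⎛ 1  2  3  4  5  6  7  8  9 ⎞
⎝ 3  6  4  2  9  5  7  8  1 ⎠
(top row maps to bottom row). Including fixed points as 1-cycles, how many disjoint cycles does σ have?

The cycle decomposition is (1 3 4 2 6 5 9)(7)(8), which has 3 cycles (counting 1-cycles).

3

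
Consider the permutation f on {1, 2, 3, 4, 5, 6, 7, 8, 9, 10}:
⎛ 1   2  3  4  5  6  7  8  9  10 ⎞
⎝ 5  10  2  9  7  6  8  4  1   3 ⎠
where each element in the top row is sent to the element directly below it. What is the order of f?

6

Decomposing into disjoint cycles gives cycle lengths 6, 3, 1.
The order is lcm(6, 3) = 6.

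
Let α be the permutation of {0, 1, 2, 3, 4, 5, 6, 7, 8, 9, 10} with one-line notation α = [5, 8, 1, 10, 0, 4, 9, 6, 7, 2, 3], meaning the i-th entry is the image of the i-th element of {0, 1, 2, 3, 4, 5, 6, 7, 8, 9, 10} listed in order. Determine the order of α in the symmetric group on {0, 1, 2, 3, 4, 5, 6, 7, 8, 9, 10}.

The disjoint-cycle form of α has cycle lengths 6, 3, 2.
The order is lcm(6, 3, 2) = 6.

6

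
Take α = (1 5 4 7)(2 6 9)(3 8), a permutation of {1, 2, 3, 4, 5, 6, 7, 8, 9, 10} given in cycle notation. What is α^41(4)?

4 lies in the 4-cycle (1 5 4 7).
Since the cycle has length 4, α^41 acts on it the same as α^1 (41 mod 4 = 1).
Stepping 1 place around the cycle: 4 → 7.

7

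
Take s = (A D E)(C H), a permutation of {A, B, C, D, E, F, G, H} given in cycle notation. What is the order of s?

6

The cycle type of s is (3, 2, 1, 1, 1).
The order of s is the least common multiple of its cycle lengths: lcm(3, 2) = 6.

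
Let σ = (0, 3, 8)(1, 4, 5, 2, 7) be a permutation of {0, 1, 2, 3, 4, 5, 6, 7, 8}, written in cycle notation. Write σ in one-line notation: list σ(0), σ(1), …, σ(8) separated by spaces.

3 4 7 8 5 2 6 1 0

Image by image: 0→3, 1→4, 2→7, 3→8, 4→5, 5→2, 6→6, 7→1, 8→0.
Listing these in domain order gives 3 4 7 8 5 2 6 1 0.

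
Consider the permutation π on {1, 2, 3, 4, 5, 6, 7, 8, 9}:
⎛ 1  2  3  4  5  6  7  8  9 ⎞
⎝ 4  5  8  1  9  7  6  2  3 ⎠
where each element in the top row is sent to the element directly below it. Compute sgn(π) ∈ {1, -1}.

In disjoint-cycle form the cycle lengths are 5, 2, 2.
A cycle of length ℓ contributes ℓ−1 transpositions, so π is a product of 4 + 1 + 1 = 6 transpositions — even.

1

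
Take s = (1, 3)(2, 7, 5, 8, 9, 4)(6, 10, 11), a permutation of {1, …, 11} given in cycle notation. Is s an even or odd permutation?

even

The cycle lengths are 6, 3, 2.
A cycle is odd iff its length is even; s has 2 even-length cycles, so sgn(s) = (−1)^2 and s is even.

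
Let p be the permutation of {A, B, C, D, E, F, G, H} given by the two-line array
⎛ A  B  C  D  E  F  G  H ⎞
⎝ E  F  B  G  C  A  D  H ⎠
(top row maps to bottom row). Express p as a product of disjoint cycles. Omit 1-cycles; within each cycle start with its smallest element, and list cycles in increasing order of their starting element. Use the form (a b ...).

(A E C B F)(D G)

Iterating p from A gives A → E → C → B → F → A; that is the 5-cycle (A E C B F).
Continuing from each remaining unvisited element yields (A E C B F)(D G).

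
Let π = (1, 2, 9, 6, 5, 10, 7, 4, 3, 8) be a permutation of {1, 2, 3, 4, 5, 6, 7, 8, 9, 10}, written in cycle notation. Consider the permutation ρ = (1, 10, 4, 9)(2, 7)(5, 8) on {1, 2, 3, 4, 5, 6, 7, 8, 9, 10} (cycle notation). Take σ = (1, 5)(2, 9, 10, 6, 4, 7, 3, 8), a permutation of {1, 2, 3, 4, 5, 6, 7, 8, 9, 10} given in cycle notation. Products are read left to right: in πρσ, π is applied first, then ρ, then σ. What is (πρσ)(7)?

(πρσ)(7) = σ(ρ(π(7))). π(7) = 4, then ρ(4) = 9, then σ(9) = 10, so the result is 10.

10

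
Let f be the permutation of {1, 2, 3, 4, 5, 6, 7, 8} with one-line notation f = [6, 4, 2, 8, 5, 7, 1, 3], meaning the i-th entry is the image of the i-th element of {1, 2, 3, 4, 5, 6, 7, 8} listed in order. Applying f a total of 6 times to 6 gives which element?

Tracing 6 → 7 → … returns to 6 after 3 steps, so 6 lies in a 3-cycle (1 6 7).
On a 3-cycle, f^3 is the identity, so f^6 = f^0 there (6 ≡ 0 mod 3).
So f^6(6) = 6.

6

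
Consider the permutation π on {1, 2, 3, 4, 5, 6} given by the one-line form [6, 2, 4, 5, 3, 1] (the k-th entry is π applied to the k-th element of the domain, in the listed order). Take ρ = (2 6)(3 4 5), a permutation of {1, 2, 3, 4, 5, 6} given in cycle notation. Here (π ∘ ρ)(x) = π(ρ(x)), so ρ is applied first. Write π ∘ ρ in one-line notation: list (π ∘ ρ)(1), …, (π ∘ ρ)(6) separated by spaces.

(π ∘ ρ)(x) = π(ρ(x)). Computing each image: π(ρ(1)) = π(1) = 6, π(ρ(2)) = π(6) = 1, π(ρ(3)) = π(4) = 5, π(ρ(4)) = π(5) = 3, π(ρ(5)) = π(3) = 4, π(ρ(6)) = π(2) = 2.
Hence π ∘ ρ = [6 1 5 3 4 2].

6 1 5 3 4 2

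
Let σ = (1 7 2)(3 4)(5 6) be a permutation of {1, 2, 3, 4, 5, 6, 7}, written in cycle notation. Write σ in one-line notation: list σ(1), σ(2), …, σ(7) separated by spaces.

7 1 4 3 6 5 2

Image by image: 1→7, 2→1, 3→4, 4→3, 5→6, 6→5, 7→2.
So the one-line form is 7 1 4 3 6 5 2.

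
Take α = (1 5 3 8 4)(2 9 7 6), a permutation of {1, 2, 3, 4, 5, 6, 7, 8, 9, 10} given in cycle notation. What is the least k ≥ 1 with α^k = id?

20

The disjoint cycles have lengths 5, 4, 1.
The order is lcm(5, 4) = 20.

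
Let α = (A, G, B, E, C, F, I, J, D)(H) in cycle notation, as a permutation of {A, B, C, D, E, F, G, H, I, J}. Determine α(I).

In the cycle (A, G, B, E, C, F, I, J, D), I is followed by J, so α(I) = J.

J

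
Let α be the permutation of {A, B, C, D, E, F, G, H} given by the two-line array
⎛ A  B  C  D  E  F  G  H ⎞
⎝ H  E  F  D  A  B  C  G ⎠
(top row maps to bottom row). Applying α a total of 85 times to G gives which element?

C

Tracing G → C → … returns to G after 7 steps, so G lies in a 7-cycle (A, H, G, C, F, B, E).
On a 7-cycle, α^7 is the identity, so α^85 = α^1 there (85 ≡ 1 mod 7).
Stepping 1 place around the cycle: G → C.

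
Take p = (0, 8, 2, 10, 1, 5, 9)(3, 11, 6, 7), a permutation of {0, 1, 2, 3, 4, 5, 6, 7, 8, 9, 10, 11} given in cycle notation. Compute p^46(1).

8

1 lies in the 7-cycle (0, 8, 2, 10, 1, 5, 9).
Powers repeat with period 7 on this cycle, and 46 mod 7 = 4, so p^46(1) = p^4(1).
Stepping 4 places around the cycle: 1 → 5 → 9 → 0 → 8.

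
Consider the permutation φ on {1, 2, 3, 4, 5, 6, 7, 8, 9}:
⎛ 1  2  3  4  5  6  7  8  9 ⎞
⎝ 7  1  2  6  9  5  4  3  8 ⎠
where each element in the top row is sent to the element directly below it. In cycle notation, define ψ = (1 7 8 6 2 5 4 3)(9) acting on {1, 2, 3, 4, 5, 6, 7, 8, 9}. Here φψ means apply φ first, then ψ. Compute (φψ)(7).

3

(φψ)(7) = ψ(φ(7)). φ(7) = 4, then ψ(4) = 3. So (φψ)(7) = 3.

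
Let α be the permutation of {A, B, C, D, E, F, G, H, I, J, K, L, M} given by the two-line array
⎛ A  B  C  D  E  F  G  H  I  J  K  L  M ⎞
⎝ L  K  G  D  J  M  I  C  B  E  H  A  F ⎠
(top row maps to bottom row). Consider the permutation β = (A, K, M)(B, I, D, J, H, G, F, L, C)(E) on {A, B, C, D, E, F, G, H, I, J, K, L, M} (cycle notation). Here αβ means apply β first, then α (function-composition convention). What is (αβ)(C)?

First apply β: β(C) = B, then α(B) = K. Thus (αβ)(C) = K.

K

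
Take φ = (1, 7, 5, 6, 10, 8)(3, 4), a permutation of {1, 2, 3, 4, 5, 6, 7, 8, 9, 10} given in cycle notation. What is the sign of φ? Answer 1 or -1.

The cycle lengths are 6, 2, 1, 1.
A cycle is odd iff its length is even; φ has 2 even-length cycles, so sgn(φ) = (−1)^2 and φ is even.

1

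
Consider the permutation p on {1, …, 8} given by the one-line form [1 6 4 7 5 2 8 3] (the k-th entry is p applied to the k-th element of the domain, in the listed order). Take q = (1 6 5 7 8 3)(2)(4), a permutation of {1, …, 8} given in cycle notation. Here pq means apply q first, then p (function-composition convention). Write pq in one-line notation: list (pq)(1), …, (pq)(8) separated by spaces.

2 6 1 7 8 5 3 4

For each element, apply q then p: 1 → 6 → 2; 2 → 2 → 6; 3 → 1 → 1; 4 → 4 → 7; 5 → 7 → 8; 6 → 5 → 5; 7 → 8 → 3; 8 → 3 → 4.
So pq in one-line form is 2 6 1 7 8 5 3 4.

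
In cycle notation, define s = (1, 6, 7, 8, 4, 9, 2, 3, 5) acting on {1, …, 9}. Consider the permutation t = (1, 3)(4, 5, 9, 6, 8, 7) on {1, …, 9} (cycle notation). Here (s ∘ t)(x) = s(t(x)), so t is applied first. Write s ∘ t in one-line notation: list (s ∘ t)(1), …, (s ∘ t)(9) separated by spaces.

5 3 6 1 2 4 9 8 7

(s ∘ t)(x) = s(t(x)). Computing each image: s(t(1)) = s(3) = 5, s(t(2)) = s(2) = 3, s(t(3)) = s(1) = 6, s(t(4)) = s(5) = 1, s(t(5)) = s(9) = 2, s(t(6)) = s(8) = 4, s(t(7)) = s(4) = 9, s(t(8)) = s(7) = 8, s(t(9)) = s(6) = 7.
Hence s ∘ t = [5 3 6 1 2 4 9 8 7].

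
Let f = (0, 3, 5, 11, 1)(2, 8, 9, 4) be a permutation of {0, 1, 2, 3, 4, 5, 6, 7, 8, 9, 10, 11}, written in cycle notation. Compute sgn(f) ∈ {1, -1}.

The cycle lengths are 5, 4, 1, 1, 1.
A cycle is odd iff its length is even; f has 1 even-length cycle, so sgn(f) = (−1)^1 and f is odd.

-1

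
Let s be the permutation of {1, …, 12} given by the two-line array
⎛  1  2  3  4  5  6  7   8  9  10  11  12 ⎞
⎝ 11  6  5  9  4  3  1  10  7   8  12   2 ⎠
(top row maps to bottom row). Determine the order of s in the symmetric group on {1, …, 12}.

Decomposing into disjoint cycles gives cycle lengths 10, 2.
Since disjoint cycles commute, ord(s) = lcm(10, 2) = 10.

10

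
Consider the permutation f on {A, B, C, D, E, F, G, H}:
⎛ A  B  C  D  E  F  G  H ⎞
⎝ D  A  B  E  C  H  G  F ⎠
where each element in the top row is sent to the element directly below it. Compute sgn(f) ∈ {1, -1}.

-1

In disjoint-cycle form the cycle lengths are 5, 2, 1.
A cycle of length ℓ contributes ℓ−1 transpositions, so f is a product of 4 + 1 = 5 transpositions — odd.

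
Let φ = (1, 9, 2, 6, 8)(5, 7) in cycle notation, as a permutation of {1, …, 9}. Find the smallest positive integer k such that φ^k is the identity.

The cycle type of φ is (5, 2, 1, 1).
The order of φ is the least common multiple of its cycle lengths: lcm(5, 2) = 10.

10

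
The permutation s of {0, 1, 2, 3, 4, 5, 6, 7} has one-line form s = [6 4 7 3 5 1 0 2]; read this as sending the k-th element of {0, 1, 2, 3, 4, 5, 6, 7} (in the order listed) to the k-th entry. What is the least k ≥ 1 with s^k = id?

6

Decomposing into disjoint cycles gives cycle lengths 3, 2, 2, 1.
The order is lcm(3, 2, 2) = 6.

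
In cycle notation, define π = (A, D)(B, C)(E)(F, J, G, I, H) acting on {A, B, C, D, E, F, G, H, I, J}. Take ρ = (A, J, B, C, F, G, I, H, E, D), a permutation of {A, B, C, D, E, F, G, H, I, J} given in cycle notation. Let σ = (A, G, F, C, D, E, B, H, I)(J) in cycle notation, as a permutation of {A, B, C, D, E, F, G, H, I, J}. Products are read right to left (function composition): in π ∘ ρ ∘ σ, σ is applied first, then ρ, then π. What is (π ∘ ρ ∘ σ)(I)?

(π ∘ ρ ∘ σ)(I) = π(ρ(σ(I))). σ(I) = A, then ρ(A) = J, then π(J) = G, so the result is G.

G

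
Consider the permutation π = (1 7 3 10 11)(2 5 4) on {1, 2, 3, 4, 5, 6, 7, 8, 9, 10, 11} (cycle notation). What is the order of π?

15

The disjoint cycles have lengths 5, 3, 1, 1, 1.
The order of π is the least common multiple of its cycle lengths: lcm(5, 3) = 15.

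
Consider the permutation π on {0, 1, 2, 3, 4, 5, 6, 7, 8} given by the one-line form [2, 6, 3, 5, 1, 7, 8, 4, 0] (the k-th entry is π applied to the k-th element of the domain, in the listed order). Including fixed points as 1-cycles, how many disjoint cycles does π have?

The cycle decomposition is (0, 2, 3, 5, 7, 4, 1, 6, 8), which has 1 cycle (counting 1-cycles).

1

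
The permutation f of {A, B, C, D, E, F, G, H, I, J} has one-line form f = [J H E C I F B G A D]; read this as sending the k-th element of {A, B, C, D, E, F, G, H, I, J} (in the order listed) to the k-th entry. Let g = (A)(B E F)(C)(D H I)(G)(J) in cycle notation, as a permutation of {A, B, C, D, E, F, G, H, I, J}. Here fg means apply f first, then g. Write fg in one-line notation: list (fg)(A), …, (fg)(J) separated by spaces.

J I F C D B E G A H

For each element, apply f then g: A → J → J; B → H → I; C → E → F; D → C → C; E → I → D; F → F → B; G → B → E; H → G → G; I → A → A; J → D → H.
So fg in one-line form is J I F C D B E G A H.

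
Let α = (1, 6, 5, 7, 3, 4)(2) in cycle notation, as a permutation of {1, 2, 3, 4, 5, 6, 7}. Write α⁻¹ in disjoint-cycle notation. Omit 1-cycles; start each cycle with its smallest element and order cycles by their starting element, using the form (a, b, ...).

Inverting a permutation written in cycle notation just reverses the order within every cycle.
Reversing each cycle of α and rotating so the smallest element leads gives (1, 4, 3, 7, 5, 6).

(1, 4, 3, 7, 5, 6)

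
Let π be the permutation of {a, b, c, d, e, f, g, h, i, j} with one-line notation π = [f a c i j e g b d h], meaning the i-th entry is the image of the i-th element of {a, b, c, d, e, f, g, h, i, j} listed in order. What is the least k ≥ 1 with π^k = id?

The disjoint-cycle form of π has cycle lengths 6, 2, 1, 1.
The order of π is the least common multiple of its cycle lengths: lcm(6, 2) = 6.

6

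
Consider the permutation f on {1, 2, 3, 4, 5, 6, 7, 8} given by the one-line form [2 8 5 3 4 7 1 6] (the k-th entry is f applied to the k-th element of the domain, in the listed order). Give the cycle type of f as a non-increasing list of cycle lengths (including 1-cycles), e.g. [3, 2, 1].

The disjoint cycles are (1, 2, 8, 6, 7)(3, 5, 4), with lengths 5, 3 in non-increasing order.

[5, 3]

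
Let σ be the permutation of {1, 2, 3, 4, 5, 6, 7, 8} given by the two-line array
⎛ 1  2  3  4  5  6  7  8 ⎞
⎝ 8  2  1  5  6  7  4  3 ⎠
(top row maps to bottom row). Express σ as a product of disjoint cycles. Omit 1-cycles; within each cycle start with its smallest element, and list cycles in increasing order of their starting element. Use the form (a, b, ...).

Iterating σ from 1 gives 1 → 8 → 3 → 1; that is the 3-cycle (1, 8, 3).
Repeating from the next unused element and collecting all non-trivial cycles gives (1, 8, 3)(4, 5, 6, 7).

(1, 8, 3)(4, 5, 6, 7)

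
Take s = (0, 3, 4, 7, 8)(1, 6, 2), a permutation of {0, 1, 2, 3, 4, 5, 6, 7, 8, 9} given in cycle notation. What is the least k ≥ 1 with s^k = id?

The cycle type of s is (5, 3, 1, 1).
The order is lcm(5, 3) = 15.

15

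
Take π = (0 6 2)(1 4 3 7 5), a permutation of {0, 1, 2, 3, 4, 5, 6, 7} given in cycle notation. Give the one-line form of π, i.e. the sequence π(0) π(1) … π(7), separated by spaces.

Reading each image from the cycles: 0↦6, 1↦4, 2↦0, 3↦7, 4↦3, 5↦1, 6↦2, 7↦5.
Listing these in domain order gives 6 4 0 7 3 1 2 5.

6 4 0 7 3 1 2 5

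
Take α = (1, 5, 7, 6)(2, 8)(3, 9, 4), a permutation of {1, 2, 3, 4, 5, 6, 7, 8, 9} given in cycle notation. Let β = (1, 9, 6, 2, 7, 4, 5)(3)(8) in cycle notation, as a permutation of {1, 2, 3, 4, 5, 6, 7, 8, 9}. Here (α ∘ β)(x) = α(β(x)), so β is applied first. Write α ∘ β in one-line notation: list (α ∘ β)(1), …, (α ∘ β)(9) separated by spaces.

For each element, apply β then α: 1 → 9 → 4; 2 → 7 → 6; 3 → 3 → 9; 4 → 5 → 7; 5 → 1 → 5; 6 → 2 → 8; 7 → 4 → 3; 8 → 8 → 2; 9 → 6 → 1.
Collecting the images, α ∘ β = [4 6 9 7 5 8 3 2 1].

4 6 9 7 5 8 3 2 1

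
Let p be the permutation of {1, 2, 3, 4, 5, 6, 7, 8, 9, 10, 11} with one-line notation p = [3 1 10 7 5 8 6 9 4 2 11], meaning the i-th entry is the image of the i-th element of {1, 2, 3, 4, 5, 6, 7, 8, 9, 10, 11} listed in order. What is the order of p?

Writing p as disjoint cycles, the cycle lengths are 5, 4, 1, 1.
The order is lcm(5, 4) = 20.

20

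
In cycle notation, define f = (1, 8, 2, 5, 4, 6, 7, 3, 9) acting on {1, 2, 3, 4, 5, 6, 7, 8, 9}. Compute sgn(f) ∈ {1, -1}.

The cycle lengths are 9.
A cycle is odd iff its length is even; f has 0 even-length cycles, so sgn(f) = (−1)^0 and f is even.

1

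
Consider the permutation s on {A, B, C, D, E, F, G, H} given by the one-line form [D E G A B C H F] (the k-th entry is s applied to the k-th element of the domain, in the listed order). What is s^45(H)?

F

Tracing H → F → … returns to H after 4 steps, so H lies in a 4-cycle (C, G, H, F).
Powers repeat with period 4 on this cycle, and 45 mod 4 = 1, so s^45(H) = s^1(H).
Advancing 1 step from H: H → F.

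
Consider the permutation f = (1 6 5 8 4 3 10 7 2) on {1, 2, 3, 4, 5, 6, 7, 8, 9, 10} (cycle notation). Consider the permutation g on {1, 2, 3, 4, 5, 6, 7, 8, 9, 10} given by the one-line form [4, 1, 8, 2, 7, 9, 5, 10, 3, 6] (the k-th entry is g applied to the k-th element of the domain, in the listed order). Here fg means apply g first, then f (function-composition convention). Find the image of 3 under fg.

4

(fg)(3) = f(g(3)). g(3) = 8, then f(8) = 4. So (fg)(3) = 4.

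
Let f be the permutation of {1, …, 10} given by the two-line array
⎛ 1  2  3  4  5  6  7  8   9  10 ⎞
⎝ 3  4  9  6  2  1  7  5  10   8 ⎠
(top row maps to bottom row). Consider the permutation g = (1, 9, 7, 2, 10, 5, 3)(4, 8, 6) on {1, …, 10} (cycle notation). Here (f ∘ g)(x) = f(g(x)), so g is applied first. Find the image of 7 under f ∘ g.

4

(f ∘ g)(7) = f(g(7)). g(7) = 2, then f(2) = 4. So (f ∘ g)(7) = 4.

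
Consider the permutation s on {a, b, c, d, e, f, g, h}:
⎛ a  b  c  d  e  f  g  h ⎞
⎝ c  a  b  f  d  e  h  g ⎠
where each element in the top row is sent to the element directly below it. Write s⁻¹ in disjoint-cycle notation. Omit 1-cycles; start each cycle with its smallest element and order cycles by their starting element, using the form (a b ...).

(a b c)(d e f)(g h)

The cycle decomposition of s is (a c b)(d f e)(g h).
The inverse reverses every cycle; in canonical form, s⁻¹ = (a b c)(d e f)(g h).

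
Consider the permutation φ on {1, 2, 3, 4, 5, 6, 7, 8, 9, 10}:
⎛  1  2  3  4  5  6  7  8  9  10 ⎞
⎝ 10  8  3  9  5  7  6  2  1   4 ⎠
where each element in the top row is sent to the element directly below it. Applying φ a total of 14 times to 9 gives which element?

Tracing 9 → 1 → … returns to 9 after 4 steps, so 9 lies in a 4-cycle (1 10 4 9).
Since the cycle has length 4, φ^14 acts on it the same as φ^2 (14 mod 4 = 2).
Advancing 2 steps from 9: 9 → 1 → 10.

10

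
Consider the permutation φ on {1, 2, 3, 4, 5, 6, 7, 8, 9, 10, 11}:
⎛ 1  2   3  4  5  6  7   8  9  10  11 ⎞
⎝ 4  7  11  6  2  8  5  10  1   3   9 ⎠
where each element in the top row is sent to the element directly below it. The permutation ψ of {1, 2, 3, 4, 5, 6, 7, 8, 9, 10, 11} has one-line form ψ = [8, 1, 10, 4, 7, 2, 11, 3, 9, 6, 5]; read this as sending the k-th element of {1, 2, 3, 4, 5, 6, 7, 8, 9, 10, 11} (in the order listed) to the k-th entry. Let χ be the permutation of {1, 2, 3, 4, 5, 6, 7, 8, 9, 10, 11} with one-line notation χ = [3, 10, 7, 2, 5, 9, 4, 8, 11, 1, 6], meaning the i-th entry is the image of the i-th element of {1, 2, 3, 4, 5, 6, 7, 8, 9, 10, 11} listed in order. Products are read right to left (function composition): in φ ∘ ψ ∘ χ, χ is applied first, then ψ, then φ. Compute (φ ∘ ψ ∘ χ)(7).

Chase 7: χ(7) = 4; ψ(4) = 4; φ(4) = 6. Hence (φ ∘ ψ ∘ χ)(7) = 6.

6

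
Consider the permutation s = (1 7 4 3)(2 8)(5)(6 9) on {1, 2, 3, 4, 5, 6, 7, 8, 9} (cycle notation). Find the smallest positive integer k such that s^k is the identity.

The disjoint cycles have lengths 4, 2, 2, 1.
Since disjoint cycles commute, ord(s) = lcm(4, 2, 2) = 4.

4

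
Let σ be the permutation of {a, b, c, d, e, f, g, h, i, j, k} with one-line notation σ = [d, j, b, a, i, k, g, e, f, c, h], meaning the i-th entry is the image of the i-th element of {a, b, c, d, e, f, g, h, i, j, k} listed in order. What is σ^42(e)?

Tracing e → i → … returns to e after 5 steps, so e lies in a 5-cycle (e, i, f, k, h).
On a 5-cycle, σ^5 is the identity, so σ^42 = σ^2 there (42 ≡ 2 mod 5).
Advancing 2 steps from e: e → i → f.

f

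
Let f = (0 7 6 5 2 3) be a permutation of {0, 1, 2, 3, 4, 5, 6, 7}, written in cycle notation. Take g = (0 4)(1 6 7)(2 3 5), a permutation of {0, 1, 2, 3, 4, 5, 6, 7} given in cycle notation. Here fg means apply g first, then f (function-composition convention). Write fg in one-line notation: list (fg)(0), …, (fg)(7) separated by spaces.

4 5 0 2 7 3 6 1

For each element, apply g then f: 0 → 4 → 4; 1 → 6 → 5; 2 → 3 → 0; 3 → 5 → 2; 4 → 0 → 7; 5 → 2 → 3; 6 → 7 → 6; 7 → 1 → 1.
Collecting the images, fg = [4 5 0 2 7 3 6 1].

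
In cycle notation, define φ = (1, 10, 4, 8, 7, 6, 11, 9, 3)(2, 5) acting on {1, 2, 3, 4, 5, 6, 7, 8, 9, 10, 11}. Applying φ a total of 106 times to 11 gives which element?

7

11 lies in the 9-cycle (1, 10, 4, 8, 7, 6, 11, 9, 3).
On a 9-cycle, φ^9 is the identity, so φ^106 = φ^7 there (106 ≡ 7 mod 9).
Advancing 7 steps from 11: 11 → 9 → 3 → 1 → 10 → 4 → 8 → 7.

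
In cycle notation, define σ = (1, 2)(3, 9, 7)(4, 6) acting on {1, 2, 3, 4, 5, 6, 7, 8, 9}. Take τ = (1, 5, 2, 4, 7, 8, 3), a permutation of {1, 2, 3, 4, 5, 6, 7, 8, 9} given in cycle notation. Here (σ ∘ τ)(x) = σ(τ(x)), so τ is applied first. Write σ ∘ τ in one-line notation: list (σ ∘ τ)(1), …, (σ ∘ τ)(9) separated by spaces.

(σ ∘ τ)(x) = σ(τ(x)). Computing each image: σ(τ(1)) = σ(5) = 5, σ(τ(2)) = σ(4) = 6, σ(τ(3)) = σ(1) = 2, σ(τ(4)) = σ(7) = 3, σ(τ(5)) = σ(2) = 1, σ(τ(6)) = σ(6) = 4, σ(τ(7)) = σ(8) = 8, σ(τ(8)) = σ(3) = 9, σ(τ(9)) = σ(9) = 7.
Hence σ ∘ τ = [5 6 2 3 1 4 8 9 7].

5 6 2 3 1 4 8 9 7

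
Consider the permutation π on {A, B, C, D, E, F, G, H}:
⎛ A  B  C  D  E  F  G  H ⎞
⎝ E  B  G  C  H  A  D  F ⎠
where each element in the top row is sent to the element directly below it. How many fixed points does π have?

The fixed points (elements with π(x) = x) are {B}, so there is 1.

1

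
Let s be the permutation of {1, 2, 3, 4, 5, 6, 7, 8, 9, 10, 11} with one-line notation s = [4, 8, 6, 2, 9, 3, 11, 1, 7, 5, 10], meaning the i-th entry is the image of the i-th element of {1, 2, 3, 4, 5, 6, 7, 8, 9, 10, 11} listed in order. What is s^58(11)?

Tracing 11 → 10 → … returns to 11 after 5 steps, so 11 lies in a 5-cycle (5, 9, 7, 11, 10).
Powers repeat with period 5 on this cycle, and 58 mod 5 = 3, so s^58(11) = s^3(11).
Stepping 3 places around the cycle: 11 → 10 → 5 → 9.

9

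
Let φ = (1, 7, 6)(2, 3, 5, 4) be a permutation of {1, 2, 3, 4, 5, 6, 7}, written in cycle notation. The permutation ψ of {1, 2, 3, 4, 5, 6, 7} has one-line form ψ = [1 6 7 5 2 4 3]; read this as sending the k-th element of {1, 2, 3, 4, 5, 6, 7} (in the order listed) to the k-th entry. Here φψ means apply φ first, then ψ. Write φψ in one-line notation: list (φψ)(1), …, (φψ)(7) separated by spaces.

3 7 2 6 5 1 4

Chase each element through φ then ψ: 1 → 7 → 3; 2 → 3 → 7; 3 → 5 → 2; 4 → 2 → 6; 5 → 4 → 5; 6 → 1 → 1; 7 → 6 → 4.
So φψ in one-line form is 3 7 2 6 5 1 4.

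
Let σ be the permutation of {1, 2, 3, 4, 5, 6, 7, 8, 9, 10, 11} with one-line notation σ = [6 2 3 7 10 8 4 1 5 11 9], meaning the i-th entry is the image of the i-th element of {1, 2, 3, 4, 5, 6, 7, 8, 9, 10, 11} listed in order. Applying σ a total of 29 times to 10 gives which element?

11

Tracing 10 → 11 → … returns to 10 after 4 steps, so 10 lies in a 4-cycle (5 10 11 9).
On a 4-cycle, σ^4 is the identity, so σ^29 = σ^1 there (29 ≡ 1 mod 4).
Stepping 1 place around the cycle: 10 → 11.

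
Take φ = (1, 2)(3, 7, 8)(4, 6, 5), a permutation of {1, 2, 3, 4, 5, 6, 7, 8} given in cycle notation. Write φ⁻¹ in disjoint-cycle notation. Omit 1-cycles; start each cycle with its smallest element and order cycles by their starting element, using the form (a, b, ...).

(1, 2)(3, 8, 7)(4, 5, 6)

Inverting a permutation written in cycle notation just reverses the order within every cycle.
Reversing each cycle of φ and rotating so the smallest element leads gives (1, 2)(3, 8, 7)(4, 5, 6).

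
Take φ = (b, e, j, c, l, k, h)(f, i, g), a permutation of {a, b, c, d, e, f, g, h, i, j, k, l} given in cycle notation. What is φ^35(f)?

f lies in the 3-cycle (f, i, g).
Since the cycle has length 3, φ^35 acts on it the same as φ^2 (35 mod 3 = 2).
Stepping 2 places around the cycle: f → i → g.

g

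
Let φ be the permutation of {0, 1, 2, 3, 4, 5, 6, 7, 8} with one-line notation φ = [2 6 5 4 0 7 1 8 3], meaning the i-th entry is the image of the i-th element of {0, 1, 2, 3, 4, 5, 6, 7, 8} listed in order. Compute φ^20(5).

Tracing 5 → 7 → … returns to 5 after 7 steps, so 5 lies in a 7-cycle (0 2 5 7 8 3 4).
Powers repeat with period 7 on this cycle, and 20 mod 7 = 6, so φ^20(5) = φ^6(5).
Advancing 6 steps from 5: 5 → 7 → 8 → 3 → 4 → 0 → 2.

2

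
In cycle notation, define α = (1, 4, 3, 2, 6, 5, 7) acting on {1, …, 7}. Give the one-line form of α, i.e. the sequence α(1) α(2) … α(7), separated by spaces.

Each element maps to the next entry in its cycle (wrapping to the front): 1→4, 2→6, 3→2, 4→3, 5→7, 6→5, 7→1.
So the one-line form is 4 6 2 3 7 5 1.

4 6 2 3 7 5 1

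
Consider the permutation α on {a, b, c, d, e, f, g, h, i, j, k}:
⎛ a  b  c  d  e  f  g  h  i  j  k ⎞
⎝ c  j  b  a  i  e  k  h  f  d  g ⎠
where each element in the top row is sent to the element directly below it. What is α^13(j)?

c

Tracing j → d → … returns to j after 5 steps, so j lies in a 5-cycle (a, c, b, j, d).
Since the cycle has length 5, α^13 acts on it the same as α^3 (13 mod 5 = 3).
Advancing 3 steps from j: j → d → a → c.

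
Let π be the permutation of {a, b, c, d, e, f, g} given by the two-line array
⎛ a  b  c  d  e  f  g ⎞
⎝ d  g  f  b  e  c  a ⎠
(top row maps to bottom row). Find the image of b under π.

g

The entry below b in the array is g, so π(b) = g.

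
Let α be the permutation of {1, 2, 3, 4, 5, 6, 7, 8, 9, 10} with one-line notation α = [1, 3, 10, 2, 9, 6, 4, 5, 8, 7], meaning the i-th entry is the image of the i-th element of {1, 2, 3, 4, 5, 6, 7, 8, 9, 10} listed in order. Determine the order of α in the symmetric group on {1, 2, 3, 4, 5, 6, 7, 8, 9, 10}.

15

The disjoint-cycle form of α has cycle lengths 5, 3, 1, 1.
The order is lcm(5, 3) = 15.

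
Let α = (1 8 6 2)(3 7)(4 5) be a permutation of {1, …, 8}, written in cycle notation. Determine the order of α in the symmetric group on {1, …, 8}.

The disjoint cycles have lengths 4, 2, 2.
The order is lcm(4, 2, 2) = 4.

4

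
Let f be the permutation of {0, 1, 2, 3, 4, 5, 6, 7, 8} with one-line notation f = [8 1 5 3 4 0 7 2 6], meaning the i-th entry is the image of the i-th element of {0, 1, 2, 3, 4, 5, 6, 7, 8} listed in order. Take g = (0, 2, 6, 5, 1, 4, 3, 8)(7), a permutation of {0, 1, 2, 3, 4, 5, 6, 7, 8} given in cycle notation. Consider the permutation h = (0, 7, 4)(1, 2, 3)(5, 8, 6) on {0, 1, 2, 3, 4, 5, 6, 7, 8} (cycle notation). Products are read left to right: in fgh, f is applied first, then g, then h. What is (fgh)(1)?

0

(fgh)(1) = h(g(f(1))). f(1) = 1, then g(1) = 4, then h(4) = 0, so the result is 0.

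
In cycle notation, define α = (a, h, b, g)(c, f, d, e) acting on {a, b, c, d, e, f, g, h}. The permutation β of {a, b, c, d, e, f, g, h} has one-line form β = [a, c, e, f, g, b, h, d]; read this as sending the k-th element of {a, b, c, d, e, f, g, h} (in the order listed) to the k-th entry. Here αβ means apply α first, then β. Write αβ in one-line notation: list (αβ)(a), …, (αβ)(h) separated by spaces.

(αβ)(x) = β(α(x)). Computing each image: β(α(a)) = β(h) = d, β(α(b)) = β(g) = h, β(α(c)) = β(f) = b, β(α(d)) = β(e) = g, β(α(e)) = β(c) = e, β(α(f)) = β(d) = f, β(α(g)) = β(a) = a, β(α(h)) = β(b) = c.
Hence αβ = [d h b g e f a c].

d h b g e f a c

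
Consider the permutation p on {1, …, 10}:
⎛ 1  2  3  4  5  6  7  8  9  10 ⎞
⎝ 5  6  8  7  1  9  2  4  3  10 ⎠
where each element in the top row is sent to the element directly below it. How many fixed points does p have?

The fixed points (elements with p(x) = x) are {10}, so there is 1.

1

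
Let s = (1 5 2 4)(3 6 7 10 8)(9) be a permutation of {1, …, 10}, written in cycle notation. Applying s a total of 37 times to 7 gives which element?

7 lies in the 5-cycle (3 6 7 10 8).
On a 5-cycle, s^5 is the identity, so s^37 = s^2 there (37 ≡ 2 mod 5).
Stepping 2 places around the cycle: 7 → 10 → 8.

8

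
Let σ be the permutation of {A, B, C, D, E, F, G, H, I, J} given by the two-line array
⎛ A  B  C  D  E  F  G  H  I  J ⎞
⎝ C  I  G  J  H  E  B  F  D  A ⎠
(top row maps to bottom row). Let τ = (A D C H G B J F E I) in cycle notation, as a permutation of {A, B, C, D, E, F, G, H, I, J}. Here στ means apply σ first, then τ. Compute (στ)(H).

σ(H) = F, then τ(F) = E; composing gives (στ)(H) = E.

E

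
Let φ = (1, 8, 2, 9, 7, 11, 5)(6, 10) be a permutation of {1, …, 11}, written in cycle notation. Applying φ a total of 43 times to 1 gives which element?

1 lies in the 7-cycle (1, 8, 2, 9, 7, 11, 5).
On a 7-cycle, φ^7 is the identity, so φ^43 = φ^1 there (43 ≡ 1 mod 7).
Stepping 1 place around the cycle: 1 → 8.

8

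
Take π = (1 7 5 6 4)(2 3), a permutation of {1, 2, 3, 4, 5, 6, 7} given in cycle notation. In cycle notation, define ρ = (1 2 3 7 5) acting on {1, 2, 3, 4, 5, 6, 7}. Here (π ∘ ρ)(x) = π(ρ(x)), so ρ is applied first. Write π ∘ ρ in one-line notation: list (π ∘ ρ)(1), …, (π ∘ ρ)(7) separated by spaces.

For each element, apply ρ then π: 1 → 2 → 3; 2 → 3 → 2; 3 → 7 → 5; 4 → 4 → 1; 5 → 1 → 7; 6 → 6 → 4; 7 → 5 → 6.
So π ∘ ρ in one-line form is 3 2 5 1 7 4 6.

3 2 5 1 7 4 6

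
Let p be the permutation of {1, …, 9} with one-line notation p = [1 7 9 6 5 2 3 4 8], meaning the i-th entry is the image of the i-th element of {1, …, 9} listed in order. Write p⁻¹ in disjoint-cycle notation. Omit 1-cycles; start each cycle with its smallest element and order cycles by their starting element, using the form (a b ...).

The cycle decomposition of p is (2 7 3 9 8 4 6).
The inverse reverses every cycle; in canonical form, p⁻¹ = (2 6 4 8 9 3 7).

(2 6 4 8 9 3 7)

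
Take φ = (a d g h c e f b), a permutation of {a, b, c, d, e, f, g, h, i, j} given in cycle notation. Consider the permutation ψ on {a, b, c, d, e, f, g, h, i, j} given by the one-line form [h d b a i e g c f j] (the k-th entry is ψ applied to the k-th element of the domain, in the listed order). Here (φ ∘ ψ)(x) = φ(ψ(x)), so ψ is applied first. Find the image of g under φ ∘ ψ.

h

First apply ψ: ψ(g) = g, then φ(g) = h. Thus (φ ∘ ψ)(g) = h.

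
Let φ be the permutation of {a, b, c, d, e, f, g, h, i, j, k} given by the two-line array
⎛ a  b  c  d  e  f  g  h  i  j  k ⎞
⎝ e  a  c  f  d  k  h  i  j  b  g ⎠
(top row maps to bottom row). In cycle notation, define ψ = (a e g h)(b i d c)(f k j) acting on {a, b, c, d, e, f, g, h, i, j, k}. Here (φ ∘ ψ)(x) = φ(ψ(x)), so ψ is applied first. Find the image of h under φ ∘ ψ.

First apply ψ: ψ(h) = a, then φ(a) = e. Thus (φ ∘ ψ)(h) = e.

e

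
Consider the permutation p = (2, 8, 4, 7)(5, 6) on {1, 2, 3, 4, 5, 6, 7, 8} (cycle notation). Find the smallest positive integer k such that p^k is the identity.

4

The cycle type of p is (4, 2, 1, 1).
The order of p is the least common multiple of its cycle lengths: lcm(4, 2) = 4.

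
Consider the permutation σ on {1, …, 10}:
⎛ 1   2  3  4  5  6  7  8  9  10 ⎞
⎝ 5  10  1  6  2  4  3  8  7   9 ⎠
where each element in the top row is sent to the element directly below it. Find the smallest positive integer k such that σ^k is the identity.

Writing σ as disjoint cycles, the cycle lengths are 7, 2, 1.
The order of σ is the least common multiple of its cycle lengths: lcm(7, 2) = 14.

14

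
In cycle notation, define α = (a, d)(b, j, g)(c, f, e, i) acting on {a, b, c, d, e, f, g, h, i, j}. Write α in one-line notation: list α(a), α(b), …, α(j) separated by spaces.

d j f a i e b h c g

Image by image: a↦d, b↦j, c↦f, d↦a, e↦i, f↦e, g↦b, h↦h, i↦c, j↦g.
Listing these in domain order gives d j f a i e b h c g.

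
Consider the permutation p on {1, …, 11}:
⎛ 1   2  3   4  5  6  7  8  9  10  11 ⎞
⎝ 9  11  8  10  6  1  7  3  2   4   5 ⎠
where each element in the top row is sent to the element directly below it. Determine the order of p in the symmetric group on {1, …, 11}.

6

The disjoint-cycle form of p has cycle lengths 6, 2, 2, 1.
The order is lcm(6, 2, 2) = 6.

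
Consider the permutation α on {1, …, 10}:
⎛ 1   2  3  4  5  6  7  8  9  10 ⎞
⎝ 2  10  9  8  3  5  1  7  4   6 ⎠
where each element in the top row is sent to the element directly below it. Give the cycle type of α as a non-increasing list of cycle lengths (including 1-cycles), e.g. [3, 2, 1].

[10]

The disjoint cycles are (1, 2, 10, 6, 5, 3, 9, 4, 8, 7), with lengths 10 in non-increasing order.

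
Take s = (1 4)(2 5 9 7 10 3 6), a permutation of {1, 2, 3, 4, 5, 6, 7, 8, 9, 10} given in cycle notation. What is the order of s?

The disjoint cycles have lengths 7, 2, 1.
Since disjoint cycles commute, ord(s) = lcm(7, 2) = 14.

14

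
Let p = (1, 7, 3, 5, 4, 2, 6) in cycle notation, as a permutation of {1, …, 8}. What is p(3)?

5

Within (1, 7, 3, 5, 4, 2, 6), 3 ↦ 5.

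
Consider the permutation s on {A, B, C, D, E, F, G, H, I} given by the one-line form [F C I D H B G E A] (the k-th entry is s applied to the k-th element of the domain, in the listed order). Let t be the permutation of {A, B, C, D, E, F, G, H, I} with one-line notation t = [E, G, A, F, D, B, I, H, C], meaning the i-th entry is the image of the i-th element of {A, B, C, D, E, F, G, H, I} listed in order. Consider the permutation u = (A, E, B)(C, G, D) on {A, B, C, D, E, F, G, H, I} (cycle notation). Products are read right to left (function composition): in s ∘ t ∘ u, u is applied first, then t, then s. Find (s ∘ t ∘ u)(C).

A

Chase C: u(C) = G; t(G) = I; s(I) = A. Hence (s ∘ t ∘ u)(C) = A.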